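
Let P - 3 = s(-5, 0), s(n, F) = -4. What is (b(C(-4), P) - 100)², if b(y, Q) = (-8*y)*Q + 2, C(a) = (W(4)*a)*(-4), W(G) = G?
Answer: 171396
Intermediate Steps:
P = -1 (P = 3 - 4 = -1)
C(a) = -16*a (C(a) = (4*a)*(-4) = -16*a)
b(y, Q) = 2 - 8*Q*y (b(y, Q) = -8*Q*y + 2 = 2 - 8*Q*y)
(b(C(-4), P) - 100)² = ((2 - 8*(-1)*(-16*(-4))) - 100)² = ((2 - 8*(-1)*64) - 100)² = ((2 + 512) - 100)² = (514 - 100)² = 414² = 171396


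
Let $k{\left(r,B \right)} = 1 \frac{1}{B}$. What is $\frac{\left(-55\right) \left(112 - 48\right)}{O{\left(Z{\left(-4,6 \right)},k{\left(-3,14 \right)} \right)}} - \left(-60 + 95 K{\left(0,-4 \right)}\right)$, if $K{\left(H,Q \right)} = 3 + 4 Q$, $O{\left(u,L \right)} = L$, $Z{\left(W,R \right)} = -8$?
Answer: $-47985$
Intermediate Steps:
$k{\left(r,B \right)} = \frac{1}{B}$
$\frac{\left(-55\right) \left(112 - 48\right)}{O{\left(Z{\left(-4,6 \right)},k{\left(-3,14 \right)} \right)}} - \left(-60 + 95 K{\left(0,-4 \right)}\right) = \frac{\left(-55\right) \left(112 - 48\right)}{\frac{1}{14}} - \left(-60 + 95 \left(3 + 4 \left(-4\right)\right)\right) = - 55 \left(112 - 48\right) \frac{1}{\frac{1}{14}} - \left(-60 + 95 \left(3 - 16\right)\right) = \left(-55\right) 64 \cdot 14 + \left(60 - -1235\right) = \left(-3520\right) 14 + \left(60 + 1235\right) = -49280 + 1295 = -47985$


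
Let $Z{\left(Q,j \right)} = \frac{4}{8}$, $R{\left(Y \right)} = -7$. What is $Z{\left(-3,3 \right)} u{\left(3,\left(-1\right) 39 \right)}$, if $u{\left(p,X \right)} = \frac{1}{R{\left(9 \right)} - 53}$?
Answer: $- \frac{1}{120} \approx -0.0083333$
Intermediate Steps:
$u{\left(p,X \right)} = - \frac{1}{60}$ ($u{\left(p,X \right)} = \frac{1}{-7 - 53} = \frac{1}{-60} = - \frac{1}{60}$)
$Z{\left(Q,j \right)} = \frac{1}{2}$ ($Z{\left(Q,j \right)} = 4 \cdot \frac{1}{8} = \frac{1}{2}$)
$Z{\left(-3,3 \right)} u{\left(3,\left(-1\right) 39 \right)} = \frac{1}{2} \left(- \frac{1}{60}\right) = - \frac{1}{120}$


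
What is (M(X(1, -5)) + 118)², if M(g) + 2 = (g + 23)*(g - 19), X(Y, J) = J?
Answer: 99856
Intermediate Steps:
M(g) = -2 + (-19 + g)*(23 + g) (M(g) = -2 + (g + 23)*(g - 19) = -2 + (23 + g)*(-19 + g) = -2 + (-19 + g)*(23 + g))
(M(X(1, -5)) + 118)² = ((-439 + (-5)² + 4*(-5)) + 118)² = ((-439 + 25 - 20) + 118)² = (-434 + 118)² = (-316)² = 99856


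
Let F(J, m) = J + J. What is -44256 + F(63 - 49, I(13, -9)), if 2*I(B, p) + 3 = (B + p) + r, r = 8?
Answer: -44228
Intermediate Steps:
I(B, p) = 5/2 + B/2 + p/2 (I(B, p) = -3/2 + ((B + p) + 8)/2 = -3/2 + (8 + B + p)/2 = -3/2 + (4 + B/2 + p/2) = 5/2 + B/2 + p/2)
F(J, m) = 2*J
-44256 + F(63 - 49, I(13, -9)) = -44256 + 2*(63 - 49) = -44256 + 2*14 = -44256 + 28 = -44228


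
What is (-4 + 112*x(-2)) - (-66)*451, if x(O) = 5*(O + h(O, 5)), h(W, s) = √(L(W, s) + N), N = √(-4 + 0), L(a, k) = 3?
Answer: 28642 + 560*√(3 + 2*I) ≈ 29660.0 + 308.14*I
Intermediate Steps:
N = 2*I (N = √(-4) = 2*I ≈ 2.0*I)
h(W, s) = √(3 + 2*I)
x(O) = 5*O + 5*√(3 + 2*I) (x(O) = 5*(O + √(3 + 2*I)) = 5*O + 5*√(3 + 2*I))
(-4 + 112*x(-2)) - (-66)*451 = (-4 + 112*(5*(-2) + 5*√(3 + 2*I))) - (-66)*451 = (-4 + 112*(-10 + 5*√(3 + 2*I))) - 1*(-29766) = (-4 + (-1120 + 560*√(3 + 2*I))) + 29766 = (-1124 + 560*√(3 + 2*I)) + 29766 = 28642 + 560*√(3 + 2*I)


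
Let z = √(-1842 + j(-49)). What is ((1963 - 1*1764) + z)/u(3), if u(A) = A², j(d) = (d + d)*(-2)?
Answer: 199/9 + I*√1646/9 ≈ 22.111 + 4.5079*I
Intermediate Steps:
j(d) = -4*d (j(d) = (2*d)*(-2) = -4*d)
z = I*√1646 (z = √(-1842 - 4*(-49)) = √(-1842 + 196) = √(-1646) = I*√1646 ≈ 40.571*I)
((1963 - 1*1764) + z)/u(3) = ((1963 - 1*1764) + I*√1646)/(3²) = ((1963 - 1764) + I*√1646)/9 = (199 + I*√1646)*(⅑) = 199/9 + I*√1646/9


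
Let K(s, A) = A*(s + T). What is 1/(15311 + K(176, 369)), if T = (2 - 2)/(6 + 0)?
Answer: 1/80255 ≈ 1.2460e-5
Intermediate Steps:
T = 0 (T = 0/6 = 0*(⅙) = 0)
K(s, A) = A*s (K(s, A) = A*(s + 0) = A*s)
1/(15311 + K(176, 369)) = 1/(15311 + 369*176) = 1/(15311 + 64944) = 1/80255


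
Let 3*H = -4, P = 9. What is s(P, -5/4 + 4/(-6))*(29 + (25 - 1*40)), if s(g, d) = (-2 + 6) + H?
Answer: 112/3 ≈ 37.333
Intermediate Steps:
H = -4/3 (H = (1/3)*(-4) = -4/3 ≈ -1.3333)
s(g, d) = 8/3 (s(g, d) = (-2 + 6) - 4/3 = 4 - 4/3 = 8/3)
s(P, -5/4 + 4/(-6))*(29 + (25 - 1*40)) = 8*(29 + (25 - 1*40))/3 = 8*(29 + (25 - 40))/3 = 8*(29 - 15)/3 = (8/3)*14 = 112/3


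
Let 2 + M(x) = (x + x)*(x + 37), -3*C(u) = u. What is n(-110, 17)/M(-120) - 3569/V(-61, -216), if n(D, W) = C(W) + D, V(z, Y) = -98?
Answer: 53307005/1463973 ≈ 36.413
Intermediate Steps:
C(u) = -u/3
M(x) = -2 + 2*x*(37 + x) (M(x) = -2 + (x + x)*(x + 37) = -2 + (2*x)*(37 + x) = -2 + 2*x*(37 + x))
n(D, W) = D - W/3 (n(D, W) = -W/3 + D = D - W/3)
n(-110, 17)/M(-120) - 3569/V(-61, -216) = (-110 - ⅓*17)/(-2 + 2*(-120)² + 74*(-120)) - 3569/(-98) = (-110 - 17/3)/(-2 + 2*14400 - 8880) - 3569*(-1/98) = -347/(3*(-2 + 28800 - 8880)) + 3569/98 = -347/3/19918 + 3569/98 = -347/3*1/19918 + 3569/98 = -347/59754 + 3569/98 = 53307005/1463973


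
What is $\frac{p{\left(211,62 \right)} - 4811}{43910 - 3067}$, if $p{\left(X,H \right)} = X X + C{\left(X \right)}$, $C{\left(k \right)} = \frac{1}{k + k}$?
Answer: $\frac{16757621}{17235746} \approx 0.97226$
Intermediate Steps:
$C{\left(k \right)} = \frac{1}{2 k}$
$p{\left(X,H \right)} = X^{2} + \frac{1}{2 X}$ ($p{\left(X,H \right)} = X X + \frac{1}{2 X} = X^{2} + \frac{1}{2 X}$)
$\frac{p{\left(211,62 \right)} - 4811}{43910 - 3067} = \frac{\frac{\frac{1}{2} + 211^{3}}{211} - 4811}{43910 - 3067} = \frac{\frac{\frac{1}{2} + 9393931}{211} - 4811}{40843} = \left(\frac{1}{211} \cdot \frac{18787863}{2} - 4811\right) \frac{1}{40843} = \left(\frac{18787863}{422} - 4811\right) \frac{1}{40843} = \frac{16757621}{422} \cdot \frac{1}{40843} = \frac{16757621}{17235746}$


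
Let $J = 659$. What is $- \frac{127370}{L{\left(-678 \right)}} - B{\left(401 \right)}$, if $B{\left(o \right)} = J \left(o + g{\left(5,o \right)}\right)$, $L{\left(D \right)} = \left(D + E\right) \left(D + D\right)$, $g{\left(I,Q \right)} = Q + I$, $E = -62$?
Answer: $- \frac{53364256409}{100344} \approx -5.3181 \cdot 10^{5}$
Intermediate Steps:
$g{\left(I,Q \right)} = I + Q$
$L{\left(D \right)} = 2 D \left(-62 + D\right)$ ($L{\left(D \right)} = \left(D - 62\right) \left(D + D\right) = \left(-62 + D\right) 2 D = 2 D \left(-62 + D\right)$)
$B{\left(o \right)} = 3295 + 1318 o$ ($B{\left(o \right)} = 659 \left(o + \left(5 + o\right)\right) = 659 \left(5 + 2 o\right) = 3295 + 1318 o$)
$- \frac{127370}{L{\left(-678 \right)}} - B{\left(401 \right)} = - \frac{127370}{2 \left(-678\right) \left(-62 - 678\right)} - \left(3295 + 1318 \cdot 401\right) = - \frac{127370}{2 \left(-678\right) \left(-740\right)} - \left(3295 + 528518\right) = - \frac{127370}{1003440} - 531813 = \left(-127370\right) \frac{1}{1003440} - 531813 = - \frac{12737}{100344} - 531813 = - \frac{53364256409}{100344}$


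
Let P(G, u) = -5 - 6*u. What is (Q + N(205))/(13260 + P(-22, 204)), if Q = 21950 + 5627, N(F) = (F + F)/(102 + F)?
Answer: 8466549/3693517 ≈ 2.2923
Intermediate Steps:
N(F) = 2*F/(102 + F) (N(F) = (2*F)/(102 + F) = 2*F/(102 + F))
Q = 27577
(Q + N(205))/(13260 + P(-22, 204)) = (27577 + 2*205/(102 + 205))/(13260 + (-5 - 6*204)) = (27577 + 2*205/307)/(13260 + (-5 - 1224)) = (27577 + 2*205*(1/307))/(13260 - 1229) = (27577 + 410/307)/12031 = (8466549/307)*(1/12031) = 8466549/3693517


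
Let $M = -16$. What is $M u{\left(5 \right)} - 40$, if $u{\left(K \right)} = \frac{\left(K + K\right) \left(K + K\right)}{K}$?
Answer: $-360$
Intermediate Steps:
$u{\left(K \right)} = 4 K$ ($u{\left(K \right)} = \frac{2 K 2 K}{K} = \frac{4 K^{2}}{K} = 4 K$)
$M u{\left(5 \right)} - 40 = - 16 \cdot 4 \cdot 5 - 40 = \left(-16\right) 20 - 40 = -320 - 40 = -360$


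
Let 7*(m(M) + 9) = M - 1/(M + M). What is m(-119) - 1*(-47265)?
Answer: 78700175/1666 ≈ 47239.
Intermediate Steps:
m(M) = -9 - 1/(14*M) + M/7 (m(M) = -9 + (M - 1/(M + M))/7 = -9 + (M - 1/(2*M))/7 = -9 + (-1/(14*M) + M/7) = -9 - 1/(14*M) + M/7)
m(-119) - 1*(-47265) = (-9 - 1/14/(-119) + (⅐)*(-119)) - 1*(-47265) = (-9 - 1/14*(-1/119) - 17) + 47265 = (-9 + 1/1666 - 17) + 47265 = -43315/1666 + 47265 = 78700175/1666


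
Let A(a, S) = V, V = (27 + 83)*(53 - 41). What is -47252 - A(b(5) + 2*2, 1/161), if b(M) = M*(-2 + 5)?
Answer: -48572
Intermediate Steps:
b(M) = 3*M (b(M) = M*3 = 3*M)
V = 1320 (V = 110*12 = 1320)
A(a, S) = 1320
-47252 - A(b(5) + 2*2, 1/161) = -47252 - 1*1320 = -47252 - 1320 = -48572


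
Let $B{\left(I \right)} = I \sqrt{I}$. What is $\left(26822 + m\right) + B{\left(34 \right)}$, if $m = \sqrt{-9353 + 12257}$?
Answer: $26822 + 22 \sqrt{6} + 34 \sqrt{34} \approx 27074.0$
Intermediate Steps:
$m = 22 \sqrt{6}$ ($m = \sqrt{2904} = 22 \sqrt{6} \approx 53.889$)
$B{\left(I \right)} = I^{\frac{3}{2}}$
$\left(26822 + m\right) + B{\left(34 \right)} = \left(26822 + 22 \sqrt{6}\right) + 34^{\frac{3}{2}} = \left(26822 + 22 \sqrt{6}\right) + 34 \sqrt{34} = 26822 + 22 \sqrt{6} + 34 \sqrt{34}$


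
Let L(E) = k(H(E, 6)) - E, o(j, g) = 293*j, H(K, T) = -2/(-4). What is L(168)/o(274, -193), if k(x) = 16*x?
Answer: -80/40141 ≈ -0.0019930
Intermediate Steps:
H(K, T) = ½ (H(K, T) = -2*(-¼) = ½)
L(E) = 8 - E (L(E) = 16*(½) - E = 8 - E)
L(168)/o(274, -193) = (8 - 1*168)/((293*274)) = (8 - 168)/80282 = -160*1/80282 = -80/40141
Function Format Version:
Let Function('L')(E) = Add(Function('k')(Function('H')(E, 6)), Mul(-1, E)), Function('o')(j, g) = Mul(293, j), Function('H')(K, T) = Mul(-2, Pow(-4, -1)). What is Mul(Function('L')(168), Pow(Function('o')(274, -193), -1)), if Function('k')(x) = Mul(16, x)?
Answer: Rational(-80, 40141) ≈ -0.0019930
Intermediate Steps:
Function('H')(K, T) = Rational(1, 2) (Function('H')(K, T) = Mul(-2, Rational(-1, 4)) = Rational(1, 2))
Function('L')(E) = Add(8, Mul(-1, E)) (Function('L')(E) = Add(Mul(16, Rational(1, 2)), Mul(-1, E)) = Add(8, Mul(-1, E)))
Mul(Function('L')(168), Pow(Function('o')(274, -193), -1)) = Mul(Add(8, Mul(-1, 168)), Pow(Mul(293, 274), -1)) = Mul(Add(8, -168), Pow(80282, -1)) = Mul(-160, Rational(1, 80282)) = Rational(-80, 40141)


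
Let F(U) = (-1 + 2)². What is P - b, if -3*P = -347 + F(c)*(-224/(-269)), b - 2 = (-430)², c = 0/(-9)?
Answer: -149122795/807 ≈ -1.8479e+5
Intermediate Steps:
c = 0 (c = 0*(-⅑) = 0)
F(U) = 1 (F(U) = 1² = 1)
b = 184902 (b = 2 + (-430)² = 2 + 184900 = 184902)
P = 93119/807 (P = -(-347 + 1*(-224/(-269)))/3 = -(-347 + 1*(-224*(-1/269)))/3 = -(-347 + 1*(224/269))/3 = -(-347 + 224/269)/3 = -⅓*(-93119/269) = 93119/807 ≈ 115.39)
P - b = 93119/807 - 1*184902 = 93119/807 - 184902 = -149122795/807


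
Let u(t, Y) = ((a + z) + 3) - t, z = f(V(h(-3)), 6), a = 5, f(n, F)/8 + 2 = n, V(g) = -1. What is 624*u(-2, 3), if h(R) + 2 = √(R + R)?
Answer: -8736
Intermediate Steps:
h(R) = -2 + √2*√R (h(R) = -2 + √(R + R) = -2 + √(2*R) = -2 + √2*√R)
f(n, F) = -16 + 8*n
z = -24 (z = -16 + 8*(-1) = -16 - 8 = -24)
u(t, Y) = -16 - t (u(t, Y) = ((5 - 24) + 3) - t = (-19 + 3) - t = -16 - t)
624*u(-2, 3) = 624*(-16 - 1*(-2)) = 624*(-16 + 2) = 624*(-14) = -8736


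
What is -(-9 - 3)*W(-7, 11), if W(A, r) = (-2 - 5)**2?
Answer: 588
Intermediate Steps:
W(A, r) = 49 (W(A, r) = (-7)**2 = 49)
-(-9 - 3)*W(-7, 11) = -(-9 - 3)*49 = -(-12)*49 = -1*(-588) = 588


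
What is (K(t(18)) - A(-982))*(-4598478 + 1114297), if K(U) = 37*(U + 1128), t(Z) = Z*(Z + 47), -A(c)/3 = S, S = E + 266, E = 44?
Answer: -299486262036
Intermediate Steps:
S = 310 (S = 44 + 266 = 310)
A(c) = -930 (A(c) = -3*310 = -930)
t(Z) = Z*(47 + Z)
K(U) = 41736 + 37*U (K(U) = 37*(1128 + U) = 41736 + 37*U)
(K(t(18)) - A(-982))*(-4598478 + 1114297) = ((41736 + 37*(18*(47 + 18))) - 1*(-930))*(-4598478 + 1114297) = ((41736 + 37*(18*65)) + 930)*(-3484181) = ((41736 + 37*1170) + 930)*(-3484181) = ((41736 + 43290) + 930)*(-3484181) = (85026 + 930)*(-3484181) = 85956*(-3484181) = -299486262036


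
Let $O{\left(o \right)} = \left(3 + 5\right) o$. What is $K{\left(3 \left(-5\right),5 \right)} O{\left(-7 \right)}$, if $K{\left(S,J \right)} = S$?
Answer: $840$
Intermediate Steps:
$O{\left(o \right)} = 8 o$
$K{\left(3 \left(-5\right),5 \right)} O{\left(-7 \right)} = 3 \left(-5\right) 8 \left(-7\right) = \left(-15\right) \left(-56\right) = 840$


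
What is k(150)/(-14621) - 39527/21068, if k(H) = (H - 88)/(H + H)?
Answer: -43344646579/23102642100 ≈ -1.8762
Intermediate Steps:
k(H) = (-88 + H)/(2*H) (k(H) = (-88 + H)/((2*H)) = (-88 + H)*(1/(2*H)) = (-88 + H)/(2*H))
k(150)/(-14621) - 39527/21068 = ((½)*(-88 + 150)/150)/(-14621) - 39527/21068 = ((½)*(1/150)*62)*(-1/14621) - 39527*1/21068 = (31/150)*(-1/14621) - 39527/21068 = -31/2193150 - 39527/21068 = -43344646579/23102642100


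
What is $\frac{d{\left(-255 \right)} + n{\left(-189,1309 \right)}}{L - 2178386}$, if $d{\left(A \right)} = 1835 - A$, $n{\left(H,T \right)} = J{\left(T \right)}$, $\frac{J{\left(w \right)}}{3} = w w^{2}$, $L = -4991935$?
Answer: $- \frac{6728841977}{7170321} \approx -938.43$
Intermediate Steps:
$J{\left(w \right)} = 3 w^{3}$ ($J{\left(w \right)} = 3 w w^{2} = 3 w^{3}$)
$n{\left(H,T \right)} = 3 T^{3}$
$\frac{d{\left(-255 \right)} + n{\left(-189,1309 \right)}}{L - 2178386} = \frac{\left(1835 - -255\right) + 3 \cdot 1309^{3}}{-4991935 - 2178386} = \frac{\left(1835 + 255\right) + 3 \cdot 2242946629}{-7170321} = \left(2090 + 6728839887\right) \left(- \frac{1}{7170321}\right) = 6728841977 \left(- \frac{1}{7170321}\right) = - \frac{6728841977}{7170321}$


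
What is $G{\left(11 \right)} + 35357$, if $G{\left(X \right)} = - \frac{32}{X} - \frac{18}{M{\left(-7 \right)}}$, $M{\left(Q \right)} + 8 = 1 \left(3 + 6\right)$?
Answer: $\frac{388697}{11} \approx 35336.0$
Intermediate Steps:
$M{\left(Q \right)} = 1$ ($M{\left(Q \right)} = -8 + 1 \left(3 + 6\right) = -8 + 1 \cdot 9 = -8 + 9 = 1$)
$G{\left(X \right)} = -18 - \frac{32}{X}$ ($G{\left(X \right)} = - \frac{32}{X} - \frac{18}{1} = - \frac{32}{X} - 18 = -18 - \frac{32}{X}$)
$G{\left(11 \right)} + 35357 = \left(-18 - \frac{32}{11}\right) + 35357 = - \frac{230}{11} + 35357 = \frac{388697}{11}$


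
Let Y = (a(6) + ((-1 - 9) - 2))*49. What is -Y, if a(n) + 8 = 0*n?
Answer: 980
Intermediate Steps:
a(n) = -8 (a(n) = -8 + 0*n = -8 + 0 = -8)
Y = -980 (Y = (-8 + ((-1 - 9) - 2))*49 = (-8 + (-10 - 2))*49 = (-8 - 12)*49 = -20*49 = -980)
-Y = -1*(-980) = 980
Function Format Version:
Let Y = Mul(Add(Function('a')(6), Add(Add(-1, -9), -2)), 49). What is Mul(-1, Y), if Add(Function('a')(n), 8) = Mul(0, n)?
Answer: 980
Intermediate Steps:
Function('a')(n) = -8 (Function('a')(n) = Add(-8, Mul(0, n)) = Add(-8, 0) = -8)
Y = -980 (Y = Mul(Add(-8, Add(Add(-1, -9), -2)), 49) = Mul(Add(-8, Add(-10, -2)), 49) = Mul(Add(-8, -12), 49) = Mul(-20, 49) = -980)
Mul(-1, Y) = Mul(-1, -980) = 980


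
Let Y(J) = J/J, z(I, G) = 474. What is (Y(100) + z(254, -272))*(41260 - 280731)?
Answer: -113748725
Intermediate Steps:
Y(J) = 1
(Y(100) + z(254, -272))*(41260 - 280731) = (1 + 474)*(41260 - 280731) = 475*(-239471) = -113748725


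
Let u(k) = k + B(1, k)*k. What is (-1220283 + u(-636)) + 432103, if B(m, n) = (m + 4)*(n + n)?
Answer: 3256144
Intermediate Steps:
B(m, n) = 2*n*(4 + m) (B(m, n) = (4 + m)*(2*n) = 2*n*(4 + m))
u(k) = k + 10*k² (u(k) = k + (2*k*(4 + 1))*k = k + (2*k*5)*k = k + (10*k)*k = k + 10*k²)
(-1220283 + u(-636)) + 432103 = (-1220283 - 636*(1 + 10*(-636))) + 432103 = (-1220283 - 636*(1 - 6360)) + 432103 = (-1220283 - 636*(-6359)) + 432103 = (-1220283 + 4044324) + 432103 = 2824041 + 432103 = 3256144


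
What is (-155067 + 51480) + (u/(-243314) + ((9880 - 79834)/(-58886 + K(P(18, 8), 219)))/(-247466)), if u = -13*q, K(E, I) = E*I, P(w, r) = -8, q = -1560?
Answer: -94552522454511420435/912782939660678 ≈ -1.0359e+5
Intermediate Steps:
u = 20280 (u = -13*(-1560) = 20280)
(-155067 + 51480) + (u/(-243314) + ((9880 - 79834)/(-58886 + K(P(18, 8), 219)))/(-247466)) = (-155067 + 51480) + (20280/(-243314) + ((9880 - 79834)/(-58886 - 8*219))/(-247466)) = -103587 + (20280*(-1/243314) - 69954/(-58886 - 1752)*(-1/247466)) = -103587 + (-10140/121657 - 69954/(-60638)*(-1/247466)) = -103587 + (-10140/121657 - 69954*(-1/60638)*(-1/247466)) = -103587 + (-10140/121657 + (34977/30319)*(-1/247466)) = -103587 + (-10140/121657 - 34977/7502921654) = -103587 - 76083880768449/912782939660678 = -94552522454511420435/912782939660678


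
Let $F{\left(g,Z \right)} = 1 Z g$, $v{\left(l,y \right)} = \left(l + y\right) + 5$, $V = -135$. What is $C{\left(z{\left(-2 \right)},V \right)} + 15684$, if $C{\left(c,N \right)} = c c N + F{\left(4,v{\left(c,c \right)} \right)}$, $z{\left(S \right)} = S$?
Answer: $15148$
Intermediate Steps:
$v{\left(l,y \right)} = 5 + l + y$
$F{\left(g,Z \right)} = Z g$
$C{\left(c,N \right)} = 20 + 8 c + N c^{2}$ ($C{\left(c,N \right)} = c c N + \left(5 + c + c\right) 4 = c^{2} N + \left(5 + 2 c\right) 4 = N c^{2} + \left(20 + 8 c\right) = 20 + 8 c + N c^{2}$)
$C{\left(z{\left(-2 \right)},V \right)} + 15684 = \left(20 + 8 \left(-2\right) - 135 \left(-2\right)^{2}\right) + 15684 = \left(20 - 16 - 540\right) + 15684 = -536 + 15684 = 15148$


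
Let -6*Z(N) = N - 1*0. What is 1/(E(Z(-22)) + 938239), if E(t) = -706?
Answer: 1/937533 ≈ 1.0666e-6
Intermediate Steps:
Z(N) = -N/6 (Z(N) = -(N - 1*0)/6 = -(N + 0)/6 = -N/6)
1/(E(Z(-22)) + 938239) = 1/(-706 + 938239) = 1/937533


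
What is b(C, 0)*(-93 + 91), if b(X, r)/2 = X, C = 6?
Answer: -24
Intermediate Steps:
b(X, r) = 2*X
b(C, 0)*(-93 + 91) = (2*6)*(-93 + 91) = 12*(-2) = -24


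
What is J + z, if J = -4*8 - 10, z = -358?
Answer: -400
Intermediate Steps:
J = -42 (J = -32 - 10 = -42)
J + z = -42 - 358 = -400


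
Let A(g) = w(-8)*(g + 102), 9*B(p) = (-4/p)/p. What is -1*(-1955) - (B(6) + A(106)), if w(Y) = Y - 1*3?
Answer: 343684/81 ≈ 4243.0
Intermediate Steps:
w(Y) = -3 + Y (w(Y) = Y - 3 = -3 + Y)
B(p) = -4/(9*p²) (B(p) = ((-4/p)/p)/9 = (-4/p²)/9 = -4/(9*p²))
A(g) = -1122 - 11*g (A(g) = (-3 - 8)*(g + 102) = -11*(102 + g) = -1122 - 11*g)
-1*(-1955) - (B(6) + A(106)) = -1*(-1955) - (-4/9/6² + (-1122 - 11*106)) = 1955 - (-4/9*1/36 + (-1122 - 1166)) = 1955 - (-1/81 - 2288) = 1955 - 1*(-185329/81) = 1955 + 185329/81 = 343684/81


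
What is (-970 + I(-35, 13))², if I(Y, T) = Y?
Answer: 1010025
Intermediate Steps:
(-970 + I(-35, 13))² = (-970 - 35)² = (-1005)² = 1010025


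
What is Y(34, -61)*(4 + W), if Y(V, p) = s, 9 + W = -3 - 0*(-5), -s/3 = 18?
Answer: 432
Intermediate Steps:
s = -54 (s = -3*18 = -54)
W = -12 (W = -9 + (-3 - 0*(-5)) = -9 + (-3 - 1*0) = -9 + (-3 + 0) = -9 - 3 = -12)
Y(V, p) = -54
Y(34, -61)*(4 + W) = -54*(4 - 12) = -54*(-8) = 432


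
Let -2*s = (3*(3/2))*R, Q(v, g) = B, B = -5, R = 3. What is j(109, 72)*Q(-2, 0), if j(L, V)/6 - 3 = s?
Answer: 225/2 ≈ 112.50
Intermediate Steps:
Q(v, g) = -5
s = -27/4 (s = -3*(3/2)*3/2 = -9*3/4 = -½*27/2 = -27/4 ≈ -6.7500)
j(L, V) = -45/2 (j(L, V) = 18 + 6*(-27/4) = 18 - 81/2 = -45/2)
j(109, 72)*Q(-2, 0) = -45/2*(-5) = 225/2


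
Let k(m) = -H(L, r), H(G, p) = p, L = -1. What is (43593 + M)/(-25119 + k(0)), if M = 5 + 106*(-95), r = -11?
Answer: -8382/6277 ≈ -1.3354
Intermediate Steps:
M = -10065 (M = 5 - 10070 = -10065)
k(m) = 11 (k(m) = -1*(-11) = 11)
(43593 + M)/(-25119 + k(0)) = (43593 - 10065)/(-25119 + 11) = 33528/(-25108) = 33528*(-1/25108) = -8382/6277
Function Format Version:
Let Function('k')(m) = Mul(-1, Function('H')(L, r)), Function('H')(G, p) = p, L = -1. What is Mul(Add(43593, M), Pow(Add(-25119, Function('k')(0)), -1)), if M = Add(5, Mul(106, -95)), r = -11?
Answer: Rational(-8382, 6277) ≈ -1.3354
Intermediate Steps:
M = -10065 (M = Add(5, -10070) = -10065)
Function('k')(m) = 11 (Function('k')(m) = Mul(-1, -11) = 11)
Mul(Add(43593, M), Pow(Add(-25119, Function('k')(0)), -1)) = Mul(Add(43593, -10065), Pow(Add(-25119, 11), -1)) = Mul(33528, Pow(-25108, -1)) = Mul(33528, Rational(-1, 25108)) = Rational(-8382, 6277)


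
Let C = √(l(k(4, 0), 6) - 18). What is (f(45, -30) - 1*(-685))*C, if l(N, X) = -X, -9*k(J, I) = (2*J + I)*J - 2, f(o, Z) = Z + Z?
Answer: 1250*I*√6 ≈ 3061.9*I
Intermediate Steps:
f(o, Z) = 2*Z
k(J, I) = 2/9 - J*(I + 2*J)/9 (k(J, I) = -((2*J + I)*J - 2)/9 = -((I + 2*J)*J - 2)/9 = -(J*(I + 2*J) - 2)/9 = -(-2 + J*(I + 2*J))/9 = 2/9 - J*(I + 2*J)/9)
C = 2*I*√6 (C = √(-1*6 - 18) = √(-6 - 18) = √(-24) = 2*I*√6 ≈ 4.899*I)
(f(45, -30) - 1*(-685))*C = (2*(-30) - 1*(-685))*(2*I*√6) = (-60 + 685)*(2*I*√6) = 625*(2*I*√6) = 1250*I*√6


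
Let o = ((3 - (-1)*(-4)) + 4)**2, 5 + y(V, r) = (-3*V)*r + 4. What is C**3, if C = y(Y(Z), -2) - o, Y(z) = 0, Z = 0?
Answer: -1000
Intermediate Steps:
y(V, r) = -1 - 3*V*r (y(V, r) = -5 + ((-3*V)*r + 4) = -5 + (-3*V*r + 4) = -5 + (4 - 3*V*r) = -1 - 3*V*r)
o = 9 (o = ((3 - 1*4) + 4)**2 = ((3 - 4) + 4)**2 = (-1 + 4)**2 = 3**2 = 9)
C = -10 (C = (-1 - 3*0*(-2)) - 1*9 = (-1 + 0) - 9 = -1 - 9 = -10)
C**3 = (-10)**3 = -1000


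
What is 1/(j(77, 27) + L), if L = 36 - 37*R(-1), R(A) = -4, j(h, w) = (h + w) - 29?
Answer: 1/259 ≈ 0.0038610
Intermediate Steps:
j(h, w) = -29 + h + w
L = 184 (L = 36 - 37*(-4) = 36 + 148 = 184)
1/(j(77, 27) + L) = 1/((-29 + 77 + 27) + 184) = 1/(75 + 184) = 1/259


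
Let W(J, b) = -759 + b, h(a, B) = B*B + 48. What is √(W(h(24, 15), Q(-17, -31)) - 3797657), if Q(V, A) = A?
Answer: I*√3798447 ≈ 1949.0*I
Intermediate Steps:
h(a, B) = 48 + B² (h(a, B) = B² + 48 = 48 + B²)
√(W(h(24, 15), Q(-17, -31)) - 3797657) = √((-759 - 31) - 3797657) = √(-790 - 3797657) = √(-3798447) = I*√3798447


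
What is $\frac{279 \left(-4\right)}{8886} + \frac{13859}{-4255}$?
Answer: $- \frac{21316609}{6301655} \approx -3.3827$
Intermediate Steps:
$\frac{279 \left(-4\right)}{8886} + \frac{13859}{-4255} = \left(-1116\right) \frac{1}{8886} + 13859 \left(- \frac{1}{4255}\right) = - \frac{186}{1481} - \frac{13859}{4255} = - \frac{21316609}{6301655}$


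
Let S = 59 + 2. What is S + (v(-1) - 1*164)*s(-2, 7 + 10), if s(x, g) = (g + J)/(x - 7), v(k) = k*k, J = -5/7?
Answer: 7475/21 ≈ 355.95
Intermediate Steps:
J = -5/7 (J = -5*⅐ = -5/7 ≈ -0.71429)
S = 61
v(k) = k²
s(x, g) = (-5/7 + g)/(-7 + x) (s(x, g) = (g - 5/7)/(x - 7) = (-5/7 + g)/(-7 + x))
S + (v(-1) - 1*164)*s(-2, 7 + 10) = 61 + ((-1)² - 1*164)*((-5/7 + (7 + 10))/(-7 - 2)) = 61 + (1 - 164)*((-5/7 + 17)/(-9)) = 61 - (-163)*114/(9*7) = 61 - 163*(-38/21) = 61 + 6194/21 = 7475/21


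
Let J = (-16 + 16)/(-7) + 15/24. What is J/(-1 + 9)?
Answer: 5/64 ≈ 0.078125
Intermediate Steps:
J = 5/8 (J = 0*(-⅐) + 15*(1/24) = 0 + 5/8 = 5/8 ≈ 0.62500)
J/(-1 + 9) = 5/(8*(-1 + 9)) = (5/8)/8 = (5/8)*(⅛) = 5/64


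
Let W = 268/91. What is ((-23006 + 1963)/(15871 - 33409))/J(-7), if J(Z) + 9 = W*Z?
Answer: -24869/613830 ≈ -0.040514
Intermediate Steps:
W = 268/91 (W = 268*(1/91) = 268/91 ≈ 2.9451)
J(Z) = -9 + 268*Z/91
((-23006 + 1963)/(15871 - 33409))/J(-7) = ((-23006 + 1963)/(15871 - 33409))/(-9 + (268/91)*(-7)) = (-21043/(-17538))/(-9 - 268/13) = (-21043*(-1/17538))/(-385/13) = (21043/17538)*(-13/385) = -24869/613830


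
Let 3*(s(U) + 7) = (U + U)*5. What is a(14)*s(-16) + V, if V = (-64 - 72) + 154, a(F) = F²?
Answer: -35422/3 ≈ -11807.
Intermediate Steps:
V = 18 (V = -136 + 154 = 18)
s(U) = -7 + 10*U/3 (s(U) = -7 + ((U + U)*5)/3 = -7 + ((2*U)*5)/3 = -7 + (10*U)/3 = -7 + 10*U/3)
a(14)*s(-16) + V = 14²*(-7 + (10/3)*(-16)) + 18 = 196*(-7 - 160/3) + 18 = 196*(-181/3) + 18 = -35476/3 + 18 = -35422/3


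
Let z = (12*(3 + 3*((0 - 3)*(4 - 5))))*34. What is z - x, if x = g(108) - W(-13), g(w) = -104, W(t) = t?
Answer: 4987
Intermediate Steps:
z = 4896 (z = (12*(3 + 3*(-3*(-1))))*34 = (12*(3 + 3*3))*34 = (12*(3 + 9))*34 = (12*12)*34 = 144*34 = 4896)
x = -91 (x = -104 - 1*(-13) = -104 + 13 = -91)
z - x = 4896 - 1*(-91) = 4896 + 91 = 4987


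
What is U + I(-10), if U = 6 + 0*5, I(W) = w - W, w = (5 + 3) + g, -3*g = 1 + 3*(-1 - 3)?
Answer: 83/3 ≈ 27.667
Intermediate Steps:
g = 11/3 (g = -(1 + 3*(-1 - 3))/3 = -(1 + 3*(-4))/3 = -(1 - 12)/3 = -1/3*(-11) = 11/3 ≈ 3.6667)
w = 35/3 (w = (5 + 3) + 11/3 = 8 + 11/3 = 35/3 ≈ 11.667)
I(W) = 35/3 - W
U = 6 (U = 6 + 0 = 6)
U + I(-10) = 6 + (35/3 - 1*(-10)) = 6 + (35/3 + 10) = 6 + 65/3 = 83/3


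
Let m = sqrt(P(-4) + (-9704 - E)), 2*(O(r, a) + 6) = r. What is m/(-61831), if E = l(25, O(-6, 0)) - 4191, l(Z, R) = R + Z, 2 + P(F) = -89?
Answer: -2*I*sqrt(1405)/61831 ≈ -0.0012124*I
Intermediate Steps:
O(r, a) = -6 + r/2
P(F) = -91 (P(F) = -2 - 89 = -91)
E = -4175 (E = ((-6 + (1/2)*(-6)) + 25) - 4191 = ((-6 - 3) + 25) - 4191 = (-9 + 25) - 4191 = 16 - 4191 = -4175)
m = 2*I*sqrt(1405) (m = sqrt(-91 + (-9704 - 1*(-4175))) = sqrt(-91 + (-9704 + 4175)) = sqrt(-91 - 5529) = sqrt(-5620) = 2*I*sqrt(1405) ≈ 74.967*I)
m/(-61831) = (2*I*sqrt(1405))/(-61831) = (2*I*sqrt(1405))*(-1/61831) = -2*I*sqrt(1405)/61831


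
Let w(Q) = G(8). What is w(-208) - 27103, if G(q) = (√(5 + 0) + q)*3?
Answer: -27079 + 3*√5 ≈ -27072.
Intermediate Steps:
G(q) = 3*q + 3*√5 (G(q) = (√5 + q)*3 = (q + √5)*3 = 3*q + 3*√5)
w(Q) = 24 + 3*√5 (w(Q) = 3*8 + 3*√5 = 24 + 3*√5)
w(-208) - 27103 = (24 + 3*√5) - 27103 = -27079 + 3*√5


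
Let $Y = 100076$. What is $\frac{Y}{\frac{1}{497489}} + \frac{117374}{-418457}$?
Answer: $\frac{20833596956522574}{418457} \approx 4.9787 \cdot 10^{10}$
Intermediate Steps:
$\frac{Y}{\frac{1}{497489}} + \frac{117374}{-418457} = \frac{100076}{\frac{1}{497489}} + \frac{117374}{-418457} = 100076 \frac{1}{\frac{1}{497489}} + 117374 \left(- \frac{1}{418457}\right) = 100076 \cdot 497489 - \frac{117374}{418457} = 49786709164 - \frac{117374}{418457} = \frac{20833596956522574}{418457}$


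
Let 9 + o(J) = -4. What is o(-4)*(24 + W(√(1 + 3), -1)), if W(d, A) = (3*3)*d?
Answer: -546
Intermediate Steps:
o(J) = -13 (o(J) = -9 - 4 = -13)
W(d, A) = 9*d
o(-4)*(24 + W(√(1 + 3), -1)) = -13*(24 + 9*√(1 + 3)) = -13*(24 + 9*√4) = -13*(24 + 9*2) = -13*(24 + 18) = -13*42 = -546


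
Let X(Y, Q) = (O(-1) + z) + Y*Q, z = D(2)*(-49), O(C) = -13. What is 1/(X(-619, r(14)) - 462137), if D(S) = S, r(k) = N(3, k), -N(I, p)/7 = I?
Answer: -1/449249 ≈ -2.2259e-6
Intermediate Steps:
N(I, p) = -7*I
r(k) = -21 (r(k) = -7*3 = -21)
z = -98 (z = 2*(-49) = -98)
X(Y, Q) = -111 + Q*Y (X(Y, Q) = (-13 - 98) + Y*Q = -111 + Q*Y)
1/(X(-619, r(14)) - 462137) = 1/((-111 - 21*(-619)) - 462137) = 1/((-111 + 12999) - 462137) = 1/(12888 - 462137) = 1/(-449249) = -1/449249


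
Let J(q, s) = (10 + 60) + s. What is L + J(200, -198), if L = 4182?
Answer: 4054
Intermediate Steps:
J(q, s) = 70 + s
L + J(200, -198) = 4182 + (70 - 198) = 4182 - 128 = 4054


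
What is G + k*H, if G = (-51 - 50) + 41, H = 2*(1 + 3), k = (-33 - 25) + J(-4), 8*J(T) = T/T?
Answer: -523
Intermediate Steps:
J(T) = ⅛ (J(T) = (T/T)/8 = (⅛)*1 = ⅛)
k = -463/8 (k = (-33 - 25) + ⅛ = -58 + ⅛ = -463/8 ≈ -57.875)
H = 8 (H = 2*4 = 8)
G = -60 (G = -101 + 41 = -60)
G + k*H = -60 - 463/8*8 = -60 - 463 = -523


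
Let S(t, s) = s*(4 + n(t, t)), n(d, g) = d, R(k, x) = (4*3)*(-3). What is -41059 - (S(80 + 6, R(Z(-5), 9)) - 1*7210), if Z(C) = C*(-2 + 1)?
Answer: -30609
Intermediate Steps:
Z(C) = -C (Z(C) = C*(-1) = -C)
R(k, x) = -36 (R(k, x) = 12*(-3) = -36)
S(t, s) = s*(4 + t)
-41059 - (S(80 + 6, R(Z(-5), 9)) - 1*7210) = -41059 - (-36*(4 + (80 + 6)) - 1*7210) = -41059 - (-36*(4 + 86) - 7210) = -41059 - (-36*90 - 7210) = -41059 - (-3240 - 7210) = -41059 - 1*(-10450) = -41059 + 10450 = -30609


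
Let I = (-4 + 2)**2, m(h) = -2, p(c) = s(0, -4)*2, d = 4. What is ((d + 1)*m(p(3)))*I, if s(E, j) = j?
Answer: -40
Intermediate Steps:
p(c) = -8 (p(c) = -4*2 = -8)
I = 4 (I = (-2)**2 = 4)
((d + 1)*m(p(3)))*I = ((4 + 1)*(-2))*4 = (5*(-2))*4 = -10*4 = -40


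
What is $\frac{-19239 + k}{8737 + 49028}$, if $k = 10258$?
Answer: $- \frac{8981}{57765} \approx -0.15547$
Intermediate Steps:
$\frac{-19239 + k}{8737 + 49028} = \frac{-19239 + 10258}{8737 + 49028} = - \frac{8981}{57765}$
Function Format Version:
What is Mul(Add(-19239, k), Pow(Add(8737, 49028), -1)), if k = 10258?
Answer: Rational(-8981, 57765) ≈ -0.15547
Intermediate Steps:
Mul(Add(-19239, k), Pow(Add(8737, 49028), -1)) = Mul(Add(-19239, 10258), Pow(Add(8737, 49028), -1)) = Mul(-8981, Pow(57765, -1)) = Mul(-8981, Rational(1, 57765)) = Rational(-8981, 57765)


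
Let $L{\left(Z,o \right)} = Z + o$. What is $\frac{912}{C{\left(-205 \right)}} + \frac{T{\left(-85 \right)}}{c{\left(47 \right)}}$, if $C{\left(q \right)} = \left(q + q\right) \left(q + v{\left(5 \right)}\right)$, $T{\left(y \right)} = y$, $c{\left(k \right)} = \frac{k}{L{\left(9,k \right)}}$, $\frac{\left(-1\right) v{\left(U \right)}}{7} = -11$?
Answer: $- \frac{15610121}{154160} \approx -101.26$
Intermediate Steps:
$v{\left(U \right)} = 77$ ($v{\left(U \right)} = \left(-7\right) \left(-11\right) = 77$)
$c{\left(k \right)} = \frac{k}{9 + k}$
$C{\left(q \right)} = 2 q \left(77 + q\right)$ ($C{\left(q \right)} = \left(q + q\right) \left(q + 77\right) = 2 q \left(77 + q\right)$)
$\frac{912}{C{\left(-205 \right)}} + \frac{T{\left(-85 \right)}}{c{\left(47 \right)}} = \frac{912}{2 \left(-205\right) \left(77 - 205\right)} - \frac{85}{47 \frac{1}{9 + 47}} = \frac{912}{2 \left(-205\right) \left(-128\right)} - \frac{85}{47 \cdot \frac{1}{56}} = \frac{912}{52480} - \frac{85}{47 \cdot \frac{1}{56}} = 912 \cdot \frac{1}{52480} - \frac{85}{\frac{47}{56}} = \frac{57}{3280} - \frac{4760}{47} = - \frac{15610121}{154160}$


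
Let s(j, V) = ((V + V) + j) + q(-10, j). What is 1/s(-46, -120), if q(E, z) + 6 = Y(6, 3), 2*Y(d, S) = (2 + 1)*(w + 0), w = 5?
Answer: -2/569 ≈ -0.0035149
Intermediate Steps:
Y(d, S) = 15/2 (Y(d, S) = ((2 + 1)*(5 + 0))/2 = (3*5)/2 = (½)*15 = 15/2)
q(E, z) = 3/2 (q(E, z) = -6 + 15/2 = 3/2)
s(j, V) = 3/2 + j + 2*V (s(j, V) = ((V + V) + j) + 3/2 = (2*V + j) + 3/2 = (j + 2*V) + 3/2 = 3/2 + j + 2*V)
1/s(-46, -120) = 1/(3/2 - 46 + 2*(-120)) = 1/(3/2 - 46 - 240) = 1/(-569/2) = -2/569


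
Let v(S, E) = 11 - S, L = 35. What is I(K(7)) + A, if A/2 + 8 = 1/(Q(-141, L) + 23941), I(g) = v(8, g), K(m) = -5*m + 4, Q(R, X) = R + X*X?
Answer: -325323/25025 ≈ -13.000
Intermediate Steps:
Q(R, X) = R + X**2
K(m) = 4 - 5*m
I(g) = 3 (I(g) = 11 - 1*8 = 11 - 8 = 3)
A = -400398/25025 (A = -16 + 2/((-141 + 35**2) + 23941) = -16 + 2/((-141 + 1225) + 23941) = -16 + 2/(1084 + 23941) = -16 + 2/25025 = -400398/25025 ≈ -16.000)
I(K(7)) + A = 3 - 400398/25025 = -325323/25025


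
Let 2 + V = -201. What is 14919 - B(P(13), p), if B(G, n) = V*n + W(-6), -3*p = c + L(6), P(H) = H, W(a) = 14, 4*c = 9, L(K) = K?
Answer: 57387/4 ≈ 14347.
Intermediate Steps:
V = -203 (V = -2 - 201 = -203)
c = 9/4 (c = (1/4)*9 = 9/4 ≈ 2.2500)
p = -11/4 (p = -(9/4 + 6)/3 = -1/3*33/4 = -11/4 ≈ -2.7500)
B(G, n) = 14 - 203*n (B(G, n) = -203*n + 14 = 14 - 203*n)
14919 - B(P(13), p) = 14919 - (14 - 203*(-11/4)) = 14919 - (14 + 2233/4) = 14919 - 1*2289/4 = 14919 - 2289/4 = 57387/4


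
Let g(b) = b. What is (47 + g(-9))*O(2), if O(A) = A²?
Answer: 152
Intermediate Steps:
(47 + g(-9))*O(2) = (47 - 9)*2² = 38*4 = 152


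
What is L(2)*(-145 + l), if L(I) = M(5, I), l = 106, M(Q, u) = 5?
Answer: -195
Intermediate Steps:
L(I) = 5
L(2)*(-145 + l) = 5*(-145 + 106) = 5*(-39) = -195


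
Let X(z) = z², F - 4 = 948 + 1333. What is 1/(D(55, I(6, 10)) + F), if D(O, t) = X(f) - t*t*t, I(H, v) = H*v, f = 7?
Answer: -1/213666 ≈ -4.6802e-6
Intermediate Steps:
F = 2285 (F = 4 + (948 + 1333) = 4 + 2281 = 2285)
D(O, t) = 49 - t³ (D(O, t) = 7² - t*t*t = 49 - t²*t = 49 - t³)
1/(D(55, I(6, 10)) + F) = 1/((49 - (6*10)³) + 2285) = 1/((49 - 1*60³) + 2285) = 1/((49 - 1*216000) + 2285) = 1/((49 - 216000) + 2285) = 1/(-215951 + 2285) = 1/(-213666) = -1/213666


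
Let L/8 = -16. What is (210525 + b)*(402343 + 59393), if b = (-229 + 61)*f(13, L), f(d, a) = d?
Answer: 96198539976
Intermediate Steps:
L = -128 (L = 8*(-16) = -128)
b = -2184 (b = (-229 + 61)*13 = -168*13 = -2184)
(210525 + b)*(402343 + 59393) = (210525 - 2184)*(402343 + 59393) = 208341*461736 = 96198539976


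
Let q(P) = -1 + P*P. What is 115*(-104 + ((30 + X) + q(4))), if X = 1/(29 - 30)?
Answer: -6900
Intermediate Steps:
q(P) = -1 + P²
X = -1 (X = 1/(-1) = -1)
115*(-104 + ((30 + X) + q(4))) = 115*(-104 + ((30 - 1) + (-1 + 4²))) = 115*(-104 + (29 + (-1 + 16))) = 115*(-104 + (29 + 15)) = 115*(-104 + 44) = 115*(-60) = -6900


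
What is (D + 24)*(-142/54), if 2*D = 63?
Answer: -2627/18 ≈ -145.94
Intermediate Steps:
D = 63/2 (D = (½)*63 = 63/2 ≈ 31.500)
(D + 24)*(-142/54) = (63/2 + 24)*(-142/54) = 111*(-142*1/54)/2 = (111/2)*(-71/27) = -2627/18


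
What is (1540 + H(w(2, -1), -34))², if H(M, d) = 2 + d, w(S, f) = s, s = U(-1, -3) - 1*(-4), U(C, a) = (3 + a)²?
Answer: 2274064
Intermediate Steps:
s = 4 (s = (3 - 3)² - 1*(-4) = 0² + 4 = 0 + 4 = 4)
w(S, f) = 4
(1540 + H(w(2, -1), -34))² = (1540 + (2 - 34))² = (1540 - 32)² = 1508² = 2274064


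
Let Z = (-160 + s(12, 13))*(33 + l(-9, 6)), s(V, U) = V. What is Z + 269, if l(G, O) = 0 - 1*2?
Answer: -4319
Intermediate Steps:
l(G, O) = -2 (l(G, O) = 0 - 2 = -2)
Z = -4588 (Z = (-160 + 12)*(33 - 2) = -148*31 = -4588)
Z + 269 = -4588 + 269 = -4319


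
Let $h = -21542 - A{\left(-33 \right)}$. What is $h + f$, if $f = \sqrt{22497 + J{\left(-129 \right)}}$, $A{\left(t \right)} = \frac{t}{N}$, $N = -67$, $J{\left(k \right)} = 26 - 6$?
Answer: $- \frac{1443347}{67} + \sqrt{22517} \approx -21392.0$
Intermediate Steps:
$J{\left(k \right)} = 20$ ($J{\left(k \right)} = 26 - 6 = 20$)
$A{\left(t \right)} = - \frac{t}{67}$ ($A{\left(t \right)} = \frac{t}{-67} = t \left(- \frac{1}{67}\right) = - \frac{t}{67}$)
$h = - \frac{1443347}{67}$ ($h = -21542 - \left(- \frac{1}{67}\right) \left(-33\right) = -21542 - \frac{33}{67} = - \frac{1443347}{67} \approx -21543.0$)
$f = \sqrt{22517}$ ($f = \sqrt{22497 + 20} = \sqrt{22517} \approx 150.06$)
$h + f = - \frac{1443347}{67} + \sqrt{22517}$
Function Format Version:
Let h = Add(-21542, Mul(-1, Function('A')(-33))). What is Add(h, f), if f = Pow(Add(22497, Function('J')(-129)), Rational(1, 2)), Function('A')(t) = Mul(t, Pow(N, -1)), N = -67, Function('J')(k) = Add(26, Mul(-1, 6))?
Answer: Add(Rational(-1443347, 67), Pow(22517, Rational(1, 2))) ≈ -21392.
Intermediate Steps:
Function('J')(k) = 20 (Function('J')(k) = Add(26, -6) = 20)
Function('A')(t) = Mul(Rational(-1, 67), t) (Function('A')(t) = Mul(t, Pow(-67, -1)) = Mul(t, Rational(-1, 67)) = Mul(Rational(-1, 67), t))
h = Rational(-1443347, 67) (h = Add(-21542, Mul(-1, Mul(Rational(-1, 67), -33))) = Add(-21542, Mul(-1, Rational(33, 67))) = Add(-21542, Rational(-33, 67)) = Rational(-1443347, 67) ≈ -21543.)
f = Pow(22517, Rational(1, 2)) (f = Pow(Add(22497, 20), Rational(1, 2)) = Pow(22517, Rational(1, 2)) ≈ 150.06)
Add(h, f) = Add(Rational(-1443347, 67), Pow(22517, Rational(1, 2)))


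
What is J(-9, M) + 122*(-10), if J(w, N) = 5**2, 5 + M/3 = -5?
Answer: -1195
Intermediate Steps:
M = -30 (M = -15 + 3*(-5) = -15 - 15 = -30)
J(w, N) = 25
J(-9, M) + 122*(-10) = 25 + 122*(-10) = 25 - 1220 = -1195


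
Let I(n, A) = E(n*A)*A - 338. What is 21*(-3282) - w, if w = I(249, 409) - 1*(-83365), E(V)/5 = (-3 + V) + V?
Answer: -416675504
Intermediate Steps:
E(V) = -15 + 10*V (E(V) = 5*((-3 + V) + V) = 5*(-3 + 2*V) = -15 + 10*V)
I(n, A) = -338 + A*(-15 + 10*A*n) (I(n, A) = (-15 + 10*(n*A))*A - 338 = (-15 + 10*(A*n))*A - 338 = (-15 + 10*A*n)*A - 338 = A*(-15 + 10*A*n) - 338 = -338 + A*(-15 + 10*A*n))
w = 416606582 (w = (-338 + 5*409*(-3 + 2*409*249)) - 1*(-83365) = (-338 + 5*409*(-3 + 203682)) + 83365 = (-338 + 5*409*203679) + 83365 = (-338 + 416523555) + 83365 = 416523217 + 83365 = 416606582)
21*(-3282) - w = 21*(-3282) - 1*416606582 = -68922 - 416606582 = -416675504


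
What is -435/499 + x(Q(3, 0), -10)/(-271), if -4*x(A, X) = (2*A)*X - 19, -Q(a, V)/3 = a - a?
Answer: -481021/540916 ≈ -0.88927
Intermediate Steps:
Q(a, V) = 0 (Q(a, V) = -3*(a - a) = -3*0 = 0)
x(A, X) = 19/4 - A*X/2 (x(A, X) = -((2*A)*X - 19)/4 = -(2*A*X - 19)/4 = -(-19 + 2*A*X)/4 = 19/4 - A*X/2)
-435/499 + x(Q(3, 0), -10)/(-271) = -435/499 + (19/4 - ½*0*(-10))/(-271) = -435*1/499 + (19/4 + 0)*(-1/271) = -435/499 + (19/4)*(-1/271) = -435/499 - 19/1084 = -481021/540916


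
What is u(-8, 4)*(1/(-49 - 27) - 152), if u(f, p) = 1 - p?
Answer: 34659/76 ≈ 456.04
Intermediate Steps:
u(-8, 4)*(1/(-49 - 27) - 152) = (1 - 1*4)*(1/(-49 - 27) - 152) = (1 - 4)*(1/(-76) - 152) = -3*(-1/76 - 152) = -3*(-11553/76) = 34659/76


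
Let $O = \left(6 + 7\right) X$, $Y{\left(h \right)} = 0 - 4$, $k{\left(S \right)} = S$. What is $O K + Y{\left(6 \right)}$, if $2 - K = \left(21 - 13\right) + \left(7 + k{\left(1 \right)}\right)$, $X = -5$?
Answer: $906$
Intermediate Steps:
$Y{\left(h \right)} = -4$
$K = -14$ ($K = 2 - \left(\left(21 - 13\right) + \left(7 + 1\right)\right) = 2 - \left(8 + 8\right) = 2 - 16 = -14$)
$O = -65$ ($O = \left(6 + 7\right) \left(-5\right) = 13 \left(-5\right) = -65$)
$O K + Y{\left(6 \right)} = \left(-65\right) \left(-14\right) - 4 = 910 - 4 = 906$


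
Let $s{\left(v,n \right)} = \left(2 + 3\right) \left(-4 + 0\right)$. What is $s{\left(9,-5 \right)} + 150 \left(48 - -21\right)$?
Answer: $10330$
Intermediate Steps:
$s{\left(v,n \right)} = -20$ ($s{\left(v,n \right)} = 5 \left(-4\right) = -20$)
$s{\left(9,-5 \right)} + 150 \left(48 - -21\right) = -20 + 150 \left(48 - -21\right) = -20 + 150 \left(48 + 21\right) = -20 + 150 \cdot 69 = -20 + 10350 = 10330$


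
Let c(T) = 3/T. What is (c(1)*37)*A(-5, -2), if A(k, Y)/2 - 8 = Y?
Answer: 1332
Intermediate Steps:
A(k, Y) = 16 + 2*Y
(c(1)*37)*A(-5, -2) = ((3/1)*37)*(16 + 2*(-2)) = ((3*1)*37)*(16 - 4) = (3*37)*12 = 111*12 = 1332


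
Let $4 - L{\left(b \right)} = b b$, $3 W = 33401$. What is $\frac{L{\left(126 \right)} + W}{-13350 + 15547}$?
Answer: $- \frac{14215}{6591} \approx -2.1567$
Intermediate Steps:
$W = \frac{33401}{3}$ ($W = \frac{1}{3} \cdot 33401 = \frac{33401}{3} \approx 11134.0$)
$L{\left(b \right)} = 4 - b^{2}$ ($L{\left(b \right)} = 4 - b b = 4 - b^{2}$)
$\frac{L{\left(126 \right)} + W}{-13350 + 15547} = \frac{\left(4 - 126^{2}\right) + \frac{33401}{3}}{-13350 + 15547} = \frac{\left(4 - 15876\right) + \frac{33401}{3}}{2197} = \left(\left(4 - 15876\right) + \frac{33401}{3}\right) \frac{1}{2197} = \left(-15872 + \frac{33401}{3}\right) \frac{1}{2197} = \left(- \frac{14215}{3}\right) \frac{1}{2197} = - \frac{14215}{6591}$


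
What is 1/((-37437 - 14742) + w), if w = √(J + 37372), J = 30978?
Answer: -52179/2722579691 - 5*√2734/2722579691 ≈ -1.9261e-5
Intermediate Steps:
w = 5*√2734 (w = √(30978 + 37372) = √68350 = 5*√2734 ≈ 261.44)
1/((-37437 - 14742) + w) = 1/((-37437 - 14742) + 5*√2734) = 1/(-52179 + 5*√2734)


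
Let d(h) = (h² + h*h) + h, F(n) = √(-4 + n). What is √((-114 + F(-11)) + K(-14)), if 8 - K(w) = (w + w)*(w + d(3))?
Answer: √(90 + I*√15) ≈ 9.489 + 0.2041*I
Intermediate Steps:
d(h) = h + 2*h² (d(h) = (h² + h²) + h = 2*h² + h = h + 2*h²)
K(w) = 8 - 2*w*(21 + w) (K(w) = 8 - (w + w)*(w + 3*(1 + 2*3)) = 8 - 2*w*(w + 3*(1 + 6)) = 8 - 2*w*(w + 3*7) = 8 - 2*w*(w + 21) = 8 - 2*w*(21 + w))
√((-114 + F(-11)) + K(-14)) = √((-114 + √(-4 - 11)) + (8 - 42*(-14) - 2*(-14)²)) = √((-114 + √(-15)) + (8 + 588 - 2*196)) = √((-114 + I*√15) + (8 + 588 - 392)) = √((-114 + I*√15) + 204) = √(90 + I*√15)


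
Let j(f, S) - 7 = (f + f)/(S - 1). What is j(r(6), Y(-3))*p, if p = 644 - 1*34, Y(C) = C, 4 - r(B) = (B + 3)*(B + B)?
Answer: 35990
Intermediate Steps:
r(B) = 4 - 2*B*(3 + B) (r(B) = 4 - (B + 3)*(B + B) = 4 - (3 + B)*2*B = 4 - 2*B*(3 + B))
j(f, S) = 7 + 2*f/(-1 + S) (j(f, S) = 7 + (f + f)/(S - 1) = 7 + (2*f)/(-1 + S) = 7 + 2*f/(-1 + S))
p = 610 (p = 644 - 34 = 610)
j(r(6), Y(-3))*p = ((-7 + 2*(4 - 6*6 - 2*6**2) + 7*(-3))/(-1 - 3))*610 = ((-7 + 2*(4 - 36 - 2*36) - 21)/(-4))*610 = -(-7 + 2*(4 - 36 - 72) - 21)/4*610 = -(-7 + 2*(-104) - 21)/4*610 = -(-7 - 208 - 21)/4*610 = -1/4*(-236)*610 = 59*610 = 35990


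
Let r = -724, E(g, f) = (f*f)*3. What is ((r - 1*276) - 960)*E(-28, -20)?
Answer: -2352000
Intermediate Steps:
E(g, f) = 3*f² (E(g, f) = f²*3 = 3*f²)
((r - 1*276) - 960)*E(-28, -20) = ((-724 - 1*276) - 960)*(3*(-20)²) = ((-724 - 276) - 960)*(3*400) = (-1000 - 960)*1200 = -1960*1200 = -2352000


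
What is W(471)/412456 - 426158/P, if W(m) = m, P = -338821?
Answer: 175931008739/139748754376 ≈ 1.2589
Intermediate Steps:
W(471)/412456 - 426158/P = 471/412456 - 426158/(-338821) = 471*(1/412456) - 426158*(-1/338821) = 471/412456 + 426158/338821 = 175931008739/139748754376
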